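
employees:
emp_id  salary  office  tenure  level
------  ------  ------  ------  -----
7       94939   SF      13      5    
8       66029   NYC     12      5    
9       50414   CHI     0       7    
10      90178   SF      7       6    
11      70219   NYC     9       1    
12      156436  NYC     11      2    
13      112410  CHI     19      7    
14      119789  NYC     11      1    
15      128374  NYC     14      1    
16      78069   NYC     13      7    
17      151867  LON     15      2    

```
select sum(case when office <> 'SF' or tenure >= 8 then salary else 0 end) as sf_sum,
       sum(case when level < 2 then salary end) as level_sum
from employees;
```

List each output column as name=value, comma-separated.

sf_sum=1028546, level_sum=318382

[sf_sum: office <> 'SF' or tenure >= 8]
emp_id=7: ✓ → 94939
emp_id=8: ✓ → 66029
emp_id=9: ✓ → 50414
emp_id=10: ✗
emp_id=11: ✓ → 70219
emp_id=12: ✓ → 156436
emp_id=13: ✓ → 112410
emp_id=14: ✓ → 119789
emp_id=15: ✓ → 128374
emp_id=16: ✓ → 78069
emp_id=17: ✓ → 151867
sf_sum = 94939 + 66029 + 50414 + 70219 + 156436 + 112410 + 119789 + 128374 + 78069 + 151867 = 1028546
—
[level_sum: level < 2]
emp_id=7: ✗
emp_id=8: ✗
emp_id=9: ✗
emp_id=10: ✗
emp_id=11: ✓ → 70219
emp_id=12: ✗
emp_id=13: ✗
emp_id=14: ✓ → 119789
emp_id=15: ✓ → 128374
emp_id=16: ✗
emp_id=17: ✗
level_sum = 70219 + 119789 + 128374 = 318382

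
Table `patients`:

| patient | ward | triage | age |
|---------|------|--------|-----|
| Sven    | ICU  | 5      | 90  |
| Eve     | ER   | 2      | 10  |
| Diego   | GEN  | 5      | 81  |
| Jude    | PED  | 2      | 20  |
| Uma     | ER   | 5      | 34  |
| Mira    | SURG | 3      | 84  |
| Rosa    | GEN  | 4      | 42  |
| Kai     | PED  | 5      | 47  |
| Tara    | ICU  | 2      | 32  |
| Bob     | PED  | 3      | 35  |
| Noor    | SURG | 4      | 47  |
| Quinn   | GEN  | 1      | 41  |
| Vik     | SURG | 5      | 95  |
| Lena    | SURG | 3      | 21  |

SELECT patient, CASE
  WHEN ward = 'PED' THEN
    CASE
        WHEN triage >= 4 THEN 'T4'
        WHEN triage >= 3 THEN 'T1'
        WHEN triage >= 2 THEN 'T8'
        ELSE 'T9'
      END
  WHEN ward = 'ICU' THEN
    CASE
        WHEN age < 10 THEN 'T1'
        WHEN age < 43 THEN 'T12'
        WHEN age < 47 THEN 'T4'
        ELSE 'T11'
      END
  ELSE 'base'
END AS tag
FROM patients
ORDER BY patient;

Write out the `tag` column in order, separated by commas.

patient=Bob: ward='PED' → inner[triage >= 3] → T1
patient=Diego: ward='GEN' → outer ELSE → base
patient=Eve: ward='ER' → outer ELSE → base
patient=Jude: ward='PED' → inner[triage >= 2] → T8
patient=Kai: ward='PED' → inner[triage >= 4] → T4
patient=Lena: ward='SURG' → outer ELSE → base
patient=Mira: ward='SURG' → outer ELSE → base
patient=Noor: ward='SURG' → outer ELSE → base
patient=Quinn: ward='GEN' → outer ELSE → base
patient=Rosa: ward='GEN' → outer ELSE → base
patient=Sven: ward='ICU' → inner[ELSE] → T11
patient=Tara: ward='ICU' → inner[age < 43] → T12
patient=Uma: ward='ER' → outer ELSE → base
patient=Vik: ward='SURG' → outer ELSE → base

T1, base, base, T8, T4, base, base, base, base, base, T11, T12, base, base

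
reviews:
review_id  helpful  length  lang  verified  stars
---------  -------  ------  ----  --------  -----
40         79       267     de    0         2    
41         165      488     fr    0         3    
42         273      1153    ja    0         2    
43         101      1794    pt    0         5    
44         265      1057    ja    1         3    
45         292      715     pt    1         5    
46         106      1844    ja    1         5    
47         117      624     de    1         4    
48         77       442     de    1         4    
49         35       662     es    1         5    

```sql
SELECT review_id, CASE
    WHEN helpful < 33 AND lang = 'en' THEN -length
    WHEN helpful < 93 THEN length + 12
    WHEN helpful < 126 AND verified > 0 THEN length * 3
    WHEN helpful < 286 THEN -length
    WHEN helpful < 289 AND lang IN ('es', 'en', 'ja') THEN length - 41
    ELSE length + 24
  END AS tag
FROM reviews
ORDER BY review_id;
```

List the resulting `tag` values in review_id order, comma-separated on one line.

279, -488, -1153, -1794, -1057, 739, 5532, 1872, 454, 674

review_id=40: helpful < 93 → 279
review_id=41: helpful < 286 → -488
review_id=42: helpful < 286 → -1153
review_id=43: helpful < 286 → -1794
review_id=44: helpful < 286 → -1057
review_id=45: ELSE → 739
review_id=46: helpful < 126 AND verified > 0 → 5532
review_id=47: helpful < 126 AND verified > 0 → 1872
review_id=48: helpful < 93 → 454
review_id=49: helpful < 93 → 674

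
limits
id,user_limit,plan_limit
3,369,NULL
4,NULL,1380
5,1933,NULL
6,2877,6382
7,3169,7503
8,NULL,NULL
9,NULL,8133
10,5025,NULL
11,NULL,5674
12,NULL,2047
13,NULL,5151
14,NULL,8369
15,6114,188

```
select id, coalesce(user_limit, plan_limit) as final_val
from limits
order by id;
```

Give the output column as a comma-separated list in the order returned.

id=3: user_limit=369 → 369
id=4: user_limit=NULL, plan_limit=1380 → 1380
id=5: user_limit=1933 → 1933
id=6: user_limit=2877 → 2877
id=7: user_limit=3169 → 3169
id=8: user_limit=NULL, plan_limit=NULL (all NULL) → NULL
id=9: user_limit=NULL, plan_limit=8133 → 8133
id=10: user_limit=5025 → 5025
id=11: user_limit=NULL, plan_limit=5674 → 5674
id=12: user_limit=NULL, plan_limit=2047 → 2047
id=13: user_limit=NULL, plan_limit=5151 → 5151
id=14: user_limit=NULL, plan_limit=8369 → 8369
id=15: user_limit=6114 → 6114

369, 1380, 1933, 2877, 3169, NULL, 8133, 5025, 5674, 2047, 5151, 8369, 6114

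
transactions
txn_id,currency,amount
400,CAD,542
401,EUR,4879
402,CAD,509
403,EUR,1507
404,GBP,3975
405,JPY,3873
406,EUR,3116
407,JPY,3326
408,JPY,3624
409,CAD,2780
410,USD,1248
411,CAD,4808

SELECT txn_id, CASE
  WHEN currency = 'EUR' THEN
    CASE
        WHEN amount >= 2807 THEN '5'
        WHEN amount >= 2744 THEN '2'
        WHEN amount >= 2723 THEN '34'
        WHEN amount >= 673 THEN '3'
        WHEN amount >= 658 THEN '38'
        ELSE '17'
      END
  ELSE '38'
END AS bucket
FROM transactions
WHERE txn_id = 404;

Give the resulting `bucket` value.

38

txn_id = 404: currency=GBP, amount=3975.
currency='GBP' → outer ELSE → 38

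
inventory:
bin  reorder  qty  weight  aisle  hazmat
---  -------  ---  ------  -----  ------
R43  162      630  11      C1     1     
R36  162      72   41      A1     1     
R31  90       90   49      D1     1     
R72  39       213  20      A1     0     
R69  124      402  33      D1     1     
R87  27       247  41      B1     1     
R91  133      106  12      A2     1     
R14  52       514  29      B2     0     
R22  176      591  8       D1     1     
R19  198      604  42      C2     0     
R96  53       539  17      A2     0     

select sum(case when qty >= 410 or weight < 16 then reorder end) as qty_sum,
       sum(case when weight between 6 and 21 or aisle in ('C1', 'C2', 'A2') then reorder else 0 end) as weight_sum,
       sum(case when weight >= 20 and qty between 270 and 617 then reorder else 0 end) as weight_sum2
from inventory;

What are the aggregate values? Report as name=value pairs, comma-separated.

qty_sum=774, weight_sum=761, weight_sum2=374

[qty_sum: qty >= 410 or weight < 16]
bin=R43: ✓ → 162
bin=R36: ✗
bin=R31: ✗
bin=R72: ✗
bin=R69: ✗
bin=R87: ✗
bin=R91: ✓ → 133
bin=R14: ✓ → 52
bin=R22: ✓ → 176
bin=R19: ✓ → 198
bin=R96: ✓ → 53
qty_sum = 162 + 133 + 52 + 176 + 198 + 53 = 774
—
[weight_sum: weight between 6 and 21 or aisle in ('C1', 'C2', 'A2')]
bin=R43: ✓ → 162
bin=R36: ✗
bin=R31: ✗
bin=R72: ✓ → 39
bin=R69: ✗
bin=R87: ✗
bin=R91: ✓ → 133
bin=R14: ✗
bin=R22: ✓ → 176
bin=R19: ✓ → 198
bin=R96: ✓ → 53
weight_sum = 162 + 39 + 133 + 176 + 198 + 53 = 761
—
[weight_sum2: weight >= 20 and qty between 270 and 617]
bin=R43: ✗
bin=R36: ✗
bin=R31: ✗
bin=R72: ✗
bin=R69: ✓ → 124
bin=R87: ✗
bin=R91: ✗
bin=R14: ✓ → 52
bin=R22: ✗
bin=R19: ✓ → 198
bin=R96: ✗
weight_sum2 = 124 + 52 + 198 = 374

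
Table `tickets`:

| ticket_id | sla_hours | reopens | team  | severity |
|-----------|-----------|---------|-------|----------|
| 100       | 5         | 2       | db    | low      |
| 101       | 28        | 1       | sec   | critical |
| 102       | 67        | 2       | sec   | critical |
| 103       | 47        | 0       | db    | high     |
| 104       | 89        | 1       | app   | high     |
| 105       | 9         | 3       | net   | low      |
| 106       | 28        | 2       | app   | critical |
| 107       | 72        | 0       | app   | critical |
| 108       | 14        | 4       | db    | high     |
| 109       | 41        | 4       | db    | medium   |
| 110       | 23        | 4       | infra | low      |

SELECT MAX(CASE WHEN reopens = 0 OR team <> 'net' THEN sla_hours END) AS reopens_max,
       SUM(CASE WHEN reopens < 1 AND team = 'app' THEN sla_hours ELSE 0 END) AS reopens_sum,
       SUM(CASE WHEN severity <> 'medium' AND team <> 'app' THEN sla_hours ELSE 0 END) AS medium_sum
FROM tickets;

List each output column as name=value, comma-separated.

[reopens_max: reopens = 0 OR team <> 'net']
ticket_id=100: ✓ → 5
ticket_id=101: ✓ → 28
ticket_id=102: ✓ → 67
ticket_id=103: ✓ → 47
ticket_id=104: ✓ → 89
ticket_id=105: ✗
ticket_id=106: ✓ → 28
ticket_id=107: ✓ → 72
ticket_id=108: ✓ → 14
ticket_id=109: ✓ → 41
ticket_id=110: ✓ → 23
reopens_max = MAX(5, 28, 67, 47, 89, 28, 72, 14, 41, 23) = 89
—
[reopens_sum: reopens < 1 AND team = 'app']
ticket_id=100: ✗
ticket_id=101: ✗
ticket_id=102: ✗
ticket_id=103: ✗
ticket_id=104: ✗
ticket_id=105: ✗
ticket_id=106: ✗
ticket_id=107: ✓ → 72
ticket_id=108: ✗
ticket_id=109: ✗
ticket_id=110: ✗
reopens_sum = 72
—
[medium_sum: severity <> 'medium' AND team <> 'app']
ticket_id=100: ✓ → 5
ticket_id=101: ✓ → 28
ticket_id=102: ✓ → 67
ticket_id=103: ✓ → 47
ticket_id=104: ✗
ticket_id=105: ✓ → 9
ticket_id=106: ✗
ticket_id=107: ✗
ticket_id=108: ✓ → 14
ticket_id=109: ✗
ticket_id=110: ✓ → 23
medium_sum = 5 + 28 + 67 + 47 + 9 + 14 + 23 = 193

reopens_max=89, reopens_sum=72, medium_sum=193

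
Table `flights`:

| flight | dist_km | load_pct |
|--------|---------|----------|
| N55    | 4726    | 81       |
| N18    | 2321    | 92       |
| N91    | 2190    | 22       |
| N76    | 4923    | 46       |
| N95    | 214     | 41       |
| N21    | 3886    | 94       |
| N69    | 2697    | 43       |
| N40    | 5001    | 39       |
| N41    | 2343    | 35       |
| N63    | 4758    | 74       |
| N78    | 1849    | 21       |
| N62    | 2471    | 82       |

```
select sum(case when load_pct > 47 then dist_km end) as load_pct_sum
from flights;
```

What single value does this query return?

flight=N55: ✓ → 4726
flight=N18: ✓ → 2321
flight=N91: ✗
flight=N76: ✗
flight=N95: ✗
flight=N21: ✓ → 3886
flight=N69: ✗
flight=N40: ✗
flight=N41: ✗
flight=N63: ✓ → 4758
flight=N78: ✗
flight=N62: ✓ → 2471
load_pct_sum = 4726 + 2321 + 3886 + 4758 + 2471 = 18162

18162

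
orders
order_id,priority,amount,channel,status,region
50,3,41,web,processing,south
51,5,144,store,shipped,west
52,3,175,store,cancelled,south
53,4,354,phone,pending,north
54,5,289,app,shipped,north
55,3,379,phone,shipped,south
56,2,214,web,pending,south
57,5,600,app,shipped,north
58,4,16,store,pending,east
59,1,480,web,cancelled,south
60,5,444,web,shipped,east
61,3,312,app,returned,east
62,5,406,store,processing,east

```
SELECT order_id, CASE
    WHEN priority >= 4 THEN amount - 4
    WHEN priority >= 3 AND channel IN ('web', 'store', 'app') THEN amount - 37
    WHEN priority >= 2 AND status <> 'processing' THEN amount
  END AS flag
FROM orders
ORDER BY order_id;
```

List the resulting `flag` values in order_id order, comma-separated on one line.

4, 140, 138, 350, 285, 379, 214, 596, 12, NULL, 440, 275, 402

order_id=50: priority >= 3 AND channel IN ('web', 'store', 'app') → 4
order_id=51: priority >= 4 → 140
order_id=52: priority >= 3 AND channel IN ('web', 'store', 'app') → 138
order_id=53: priority >= 4 → 350
order_id=54: priority >= 4 → 285
order_id=55: priority >= 2 AND status <> 'processing' → 379
order_id=56: priority >= 2 AND status <> 'processing' → 214
order_id=57: priority >= 4 → 596
order_id=58: priority >= 4 → 12
order_id=59: (no match → NULL) → NULL
order_id=60: priority >= 4 → 440
order_id=61: priority >= 3 AND channel IN ('web', 'store', 'app') → 275
order_id=62: priority >= 4 → 402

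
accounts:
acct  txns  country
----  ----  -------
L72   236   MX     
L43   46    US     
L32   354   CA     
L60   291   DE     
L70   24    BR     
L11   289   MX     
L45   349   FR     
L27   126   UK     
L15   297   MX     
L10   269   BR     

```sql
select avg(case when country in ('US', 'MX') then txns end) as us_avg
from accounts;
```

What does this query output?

217

acct=L72: ✓ → 236
acct=L43: ✓ → 46
acct=L32: ✗
acct=L60: ✗
acct=L70: ✗
acct=L11: ✓ → 289
acct=L45: ✗
acct=L27: ✗
acct=L15: ✓ → 297
acct=L10: ✗
us_avg = (236 + 46 + 289 + 297) / 4 = 217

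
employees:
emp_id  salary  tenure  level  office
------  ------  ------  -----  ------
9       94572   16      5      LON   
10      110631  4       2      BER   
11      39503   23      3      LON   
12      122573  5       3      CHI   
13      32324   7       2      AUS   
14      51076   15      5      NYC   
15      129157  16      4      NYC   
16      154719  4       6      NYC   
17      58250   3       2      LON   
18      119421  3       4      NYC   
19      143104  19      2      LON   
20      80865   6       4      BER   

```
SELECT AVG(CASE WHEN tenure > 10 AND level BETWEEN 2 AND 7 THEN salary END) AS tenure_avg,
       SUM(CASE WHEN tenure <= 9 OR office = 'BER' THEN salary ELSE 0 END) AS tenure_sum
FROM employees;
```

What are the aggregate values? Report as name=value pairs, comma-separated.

tenure_avg=91482.4, tenure_sum=678783

[tenure_avg: tenure > 10 AND level BETWEEN 2 AND 7]
emp_id=9: ✓ → 94572
emp_id=10: ✗
emp_id=11: ✓ → 39503
emp_id=12: ✗
emp_id=13: ✗
emp_id=14: ✓ → 51076
emp_id=15: ✓ → 129157
emp_id=16: ✗
emp_id=17: ✗
emp_id=18: ✗
emp_id=19: ✓ → 143104
emp_id=20: ✗
tenure_avg = (94572 + 39503 + 51076 + 129157 + 143104) / 5 = 91482.4
—
[tenure_sum: tenure <= 9 OR office = 'BER']
emp_id=9: ✗
emp_id=10: ✓ → 110631
emp_id=11: ✗
emp_id=12: ✓ → 122573
emp_id=13: ✓ → 32324
emp_id=14: ✗
emp_id=15: ✗
emp_id=16: ✓ → 154719
emp_id=17: ✓ → 58250
emp_id=18: ✓ → 119421
emp_id=19: ✗
emp_id=20: ✓ → 80865
tenure_sum = 110631 + 122573 + 32324 + 154719 + 58250 + 119421 + 80865 = 678783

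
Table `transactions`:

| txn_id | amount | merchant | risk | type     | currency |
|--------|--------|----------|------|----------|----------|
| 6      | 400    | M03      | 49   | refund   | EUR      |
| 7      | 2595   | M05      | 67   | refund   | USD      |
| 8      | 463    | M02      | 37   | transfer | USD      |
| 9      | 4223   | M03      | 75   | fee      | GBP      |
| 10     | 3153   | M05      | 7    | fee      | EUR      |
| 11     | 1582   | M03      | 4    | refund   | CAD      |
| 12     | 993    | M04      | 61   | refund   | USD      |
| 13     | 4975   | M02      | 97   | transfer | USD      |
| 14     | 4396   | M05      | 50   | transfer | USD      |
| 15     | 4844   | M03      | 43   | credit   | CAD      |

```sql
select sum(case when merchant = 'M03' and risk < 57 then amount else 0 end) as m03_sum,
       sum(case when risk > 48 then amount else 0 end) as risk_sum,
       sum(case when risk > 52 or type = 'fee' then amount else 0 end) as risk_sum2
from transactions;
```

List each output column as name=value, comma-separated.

m03_sum=6826, risk_sum=17582, risk_sum2=15939

[m03_sum: merchant = 'M03' and risk < 57]
txn_id=6: ✓ → 400
txn_id=7: ✗
txn_id=8: ✗
txn_id=9: ✗
txn_id=10: ✗
txn_id=11: ✓ → 1582
txn_id=12: ✗
txn_id=13: ✗
txn_id=14: ✗
txn_id=15: ✓ → 4844
m03_sum = 400 + 1582 + 4844 = 6826
—
[risk_sum: risk > 48]
txn_id=6: ✓ → 400
txn_id=7: ✓ → 2595
txn_id=8: ✗
txn_id=9: ✓ → 4223
txn_id=10: ✗
txn_id=11: ✗
txn_id=12: ✓ → 993
txn_id=13: ✓ → 4975
txn_id=14: ✓ → 4396
txn_id=15: ✗
risk_sum = 400 + 2595 + 4223 + 993 + 4975 + 4396 = 17582
—
[risk_sum2: risk > 52 or type = 'fee']
txn_id=6: ✗
txn_id=7: ✓ → 2595
txn_id=8: ✗
txn_id=9: ✓ → 4223
txn_id=10: ✓ → 3153
txn_id=11: ✗
txn_id=12: ✓ → 993
txn_id=13: ✓ → 4975
txn_id=14: ✗
txn_id=15: ✗
risk_sum2 = 2595 + 4223 + 3153 + 993 + 4975 = 15939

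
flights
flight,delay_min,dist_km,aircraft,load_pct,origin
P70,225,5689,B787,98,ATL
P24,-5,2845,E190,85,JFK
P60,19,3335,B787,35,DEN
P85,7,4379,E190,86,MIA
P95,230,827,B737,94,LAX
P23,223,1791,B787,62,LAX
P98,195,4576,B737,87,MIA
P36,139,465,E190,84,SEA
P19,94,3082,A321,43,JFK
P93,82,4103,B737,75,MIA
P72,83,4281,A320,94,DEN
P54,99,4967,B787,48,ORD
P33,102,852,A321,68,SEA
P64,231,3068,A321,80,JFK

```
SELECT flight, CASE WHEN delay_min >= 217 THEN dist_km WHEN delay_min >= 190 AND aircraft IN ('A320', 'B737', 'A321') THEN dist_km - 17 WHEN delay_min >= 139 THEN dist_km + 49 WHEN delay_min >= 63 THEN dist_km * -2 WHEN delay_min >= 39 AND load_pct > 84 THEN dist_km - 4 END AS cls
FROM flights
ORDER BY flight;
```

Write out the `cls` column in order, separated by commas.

-6164, 1791, NULL, -1704, 514, -9934, NULL, 3068, 5689, -8562, NULL, -8206, 827, 4559

flight=P19: delay_min >= 63 → -6164
flight=P23: delay_min >= 217 → 1791
flight=P24: (no match → NULL) → NULL
flight=P33: delay_min >= 63 → -1704
flight=P36: delay_min >= 139 → 514
flight=P54: delay_min >= 63 → -9934
flight=P60: (no match → NULL) → NULL
flight=P64: delay_min >= 217 → 3068
flight=P70: delay_min >= 217 → 5689
flight=P72: delay_min >= 63 → -8562
flight=P85: (no match → NULL) → NULL
flight=P93: delay_min >= 63 → -8206
flight=P95: delay_min >= 217 → 827
flight=P98: delay_min >= 190 AND aircraft IN ('A320', 'B737', 'A321') → 4559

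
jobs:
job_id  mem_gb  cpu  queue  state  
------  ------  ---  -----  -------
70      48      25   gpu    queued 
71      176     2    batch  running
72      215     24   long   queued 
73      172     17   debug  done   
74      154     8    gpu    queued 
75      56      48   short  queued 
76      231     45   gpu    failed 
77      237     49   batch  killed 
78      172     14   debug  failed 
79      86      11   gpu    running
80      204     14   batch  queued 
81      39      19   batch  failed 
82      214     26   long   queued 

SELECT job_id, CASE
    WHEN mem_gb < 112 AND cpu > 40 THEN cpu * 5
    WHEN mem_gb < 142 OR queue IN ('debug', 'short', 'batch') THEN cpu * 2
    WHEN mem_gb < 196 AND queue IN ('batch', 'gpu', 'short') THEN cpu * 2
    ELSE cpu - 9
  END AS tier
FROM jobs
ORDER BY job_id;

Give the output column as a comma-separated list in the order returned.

job_id=70: mem_gb < 142 OR queue IN ('debug', 'short', 'batch') → 50
job_id=71: mem_gb < 142 OR queue IN ('debug', 'short', 'batch') → 4
job_id=72: ELSE → 15
job_id=73: mem_gb < 142 OR queue IN ('debug', 'short', 'batch') → 34
job_id=74: mem_gb < 196 AND queue IN ('batch', 'gpu', 'short') → 16
job_id=75: mem_gb < 112 AND cpu > 40 → 240
job_id=76: ELSE → 36
job_id=77: mem_gb < 142 OR queue IN ('debug', 'short', 'batch') → 98
job_id=78: mem_gb < 142 OR queue IN ('debug', 'short', 'batch') → 28
job_id=79: mem_gb < 142 OR queue IN ('debug', 'short', 'batch') → 22
job_id=80: mem_gb < 142 OR queue IN ('debug', 'short', 'batch') → 28
job_id=81: mem_gb < 142 OR queue IN ('debug', 'short', 'batch') → 38
job_id=82: ELSE → 17

50, 4, 15, 34, 16, 240, 36, 98, 28, 22, 28, 38, 17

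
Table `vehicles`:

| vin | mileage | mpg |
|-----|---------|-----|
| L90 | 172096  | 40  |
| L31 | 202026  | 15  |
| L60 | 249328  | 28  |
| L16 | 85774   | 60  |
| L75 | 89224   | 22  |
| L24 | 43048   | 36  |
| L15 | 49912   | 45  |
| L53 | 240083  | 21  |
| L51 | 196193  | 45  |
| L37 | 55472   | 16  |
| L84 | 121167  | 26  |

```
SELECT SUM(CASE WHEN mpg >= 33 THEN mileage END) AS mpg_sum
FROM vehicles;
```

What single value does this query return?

547023

vin=L90: ✓ → 172096
vin=L31: ✗
vin=L60: ✗
vin=L16: ✓ → 85774
vin=L75: ✗
vin=L24: ✓ → 43048
vin=L15: ✓ → 49912
vin=L53: ✗
vin=L51: ✓ → 196193
vin=L37: ✗
vin=L84: ✗
mpg_sum = 172096 + 85774 + 43048 + 49912 + 196193 = 547023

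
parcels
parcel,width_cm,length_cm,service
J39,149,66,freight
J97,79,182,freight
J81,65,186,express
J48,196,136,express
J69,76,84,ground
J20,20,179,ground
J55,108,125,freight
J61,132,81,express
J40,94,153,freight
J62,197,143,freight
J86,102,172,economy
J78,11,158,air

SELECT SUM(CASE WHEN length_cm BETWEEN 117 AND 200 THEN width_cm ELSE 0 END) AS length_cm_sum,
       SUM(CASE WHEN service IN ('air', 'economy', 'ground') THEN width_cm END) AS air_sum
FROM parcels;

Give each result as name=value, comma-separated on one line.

length_cm_sum=872, air_sum=209

[length_cm_sum: length_cm BETWEEN 117 AND 200]
parcel=J39: ✗
parcel=J97: ✓ → 79
parcel=J81: ✓ → 65
parcel=J48: ✓ → 196
parcel=J69: ✗
parcel=J20: ✓ → 20
parcel=J55: ✓ → 108
parcel=J61: ✗
parcel=J40: ✓ → 94
parcel=J62: ✓ → 197
parcel=J86: ✓ → 102
parcel=J78: ✓ → 11
length_cm_sum = 79 + 65 + 196 + 20 + 108 + 94 + 197 + 102 + 11 = 872
—
[air_sum: service IN ('air', 'economy', 'ground')]
parcel=J39: ✗
parcel=J97: ✗
parcel=J81: ✗
parcel=J48: ✗
parcel=J69: ✓ → 76
parcel=J20: ✓ → 20
parcel=J55: ✗
parcel=J61: ✗
parcel=J40: ✗
parcel=J62: ✗
parcel=J86: ✓ → 102
parcel=J78: ✓ → 11
air_sum = 76 + 20 + 102 + 11 = 209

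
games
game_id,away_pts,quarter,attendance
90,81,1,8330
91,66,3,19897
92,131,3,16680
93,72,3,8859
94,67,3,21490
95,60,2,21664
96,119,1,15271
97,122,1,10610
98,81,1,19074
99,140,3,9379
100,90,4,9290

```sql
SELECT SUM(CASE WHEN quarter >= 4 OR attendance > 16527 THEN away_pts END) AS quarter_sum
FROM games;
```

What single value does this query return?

495

game_id=90: ✗
game_id=91: ✓ → 66
game_id=92: ✓ → 131
game_id=93: ✗
game_id=94: ✓ → 67
game_id=95: ✓ → 60
game_id=96: ✗
game_id=97: ✗
game_id=98: ✓ → 81
game_id=99: ✗
game_id=100: ✓ → 90
quarter_sum = 66 + 131 + 67 + 60 + 81 + 90 = 495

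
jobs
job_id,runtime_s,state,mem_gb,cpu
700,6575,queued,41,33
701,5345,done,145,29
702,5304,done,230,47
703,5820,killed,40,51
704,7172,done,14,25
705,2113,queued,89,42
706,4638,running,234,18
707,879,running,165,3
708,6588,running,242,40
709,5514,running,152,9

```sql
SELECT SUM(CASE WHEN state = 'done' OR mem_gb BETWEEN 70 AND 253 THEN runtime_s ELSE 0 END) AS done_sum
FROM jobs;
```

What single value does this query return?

37553

job_id=700: ✗
job_id=701: ✓ → 5345
job_id=702: ✓ → 5304
job_id=703: ✗
job_id=704: ✓ → 7172
job_id=705: ✓ → 2113
job_id=706: ✓ → 4638
job_id=707: ✓ → 879
job_id=708: ✓ → 6588
job_id=709: ✓ → 5514
done_sum = 5345 + 5304 + 7172 + 2113 + 4638 + 879 + 6588 + 5514 = 37553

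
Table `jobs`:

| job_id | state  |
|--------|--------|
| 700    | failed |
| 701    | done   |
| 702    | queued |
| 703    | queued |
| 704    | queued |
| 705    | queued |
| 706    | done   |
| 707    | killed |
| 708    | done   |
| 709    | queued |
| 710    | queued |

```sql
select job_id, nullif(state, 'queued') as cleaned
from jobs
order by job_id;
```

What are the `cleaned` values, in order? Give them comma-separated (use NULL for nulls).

job_id=700: state=failed vs queued: differ → failed
job_id=701: state=done vs queued: differ → done
job_id=702: state=queued vs queued: equal → NULL
job_id=703: state=queued vs queued: equal → NULL
job_id=704: state=queued vs queued: equal → NULL
job_id=705: state=queued vs queued: equal → NULL
job_id=706: state=done vs queued: differ → done
job_id=707: state=killed vs queued: differ → killed
job_id=708: state=done vs queued: differ → done
job_id=709: state=queued vs queued: equal → NULL
job_id=710: state=queued vs queued: equal → NULL

failed, done, NULL, NULL, NULL, NULL, done, killed, done, NULL, NULL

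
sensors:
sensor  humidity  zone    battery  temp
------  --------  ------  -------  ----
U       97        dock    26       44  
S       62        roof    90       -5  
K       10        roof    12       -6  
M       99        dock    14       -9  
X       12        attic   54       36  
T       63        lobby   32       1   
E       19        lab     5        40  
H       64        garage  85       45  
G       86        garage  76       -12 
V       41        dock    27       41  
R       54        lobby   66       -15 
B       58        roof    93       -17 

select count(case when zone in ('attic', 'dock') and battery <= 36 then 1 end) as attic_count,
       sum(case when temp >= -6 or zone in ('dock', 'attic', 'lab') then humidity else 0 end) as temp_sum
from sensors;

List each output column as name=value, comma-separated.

[attic_count: zone in ('attic', 'dock') and battery <= 36]
sensor=U: ✓ → 1
sensor=S: ✗
sensor=K: ✗
sensor=M: ✓ → 1
sensor=X: ✗
sensor=T: ✗
sensor=E: ✗
sensor=H: ✗
sensor=G: ✗
sensor=V: ✓ → 1
sensor=R: ✗
sensor=B: ✗
attic_count = COUNT(1, 1, 1) = 3
—
[temp_sum: temp >= -6 or zone in ('dock', 'attic', 'lab')]
sensor=U: ✓ → 97
sensor=S: ✓ → 62
sensor=K: ✓ → 10
sensor=M: ✓ → 99
sensor=X: ✓ → 12
sensor=T: ✓ → 63
sensor=E: ✓ → 19
sensor=H: ✓ → 64
sensor=G: ✗
sensor=V: ✓ → 41
sensor=R: ✗
sensor=B: ✗
temp_sum = 97 + 62 + 10 + 99 + 12 + 63 + 19 + 64 + 41 = 467

attic_count=3, temp_sum=467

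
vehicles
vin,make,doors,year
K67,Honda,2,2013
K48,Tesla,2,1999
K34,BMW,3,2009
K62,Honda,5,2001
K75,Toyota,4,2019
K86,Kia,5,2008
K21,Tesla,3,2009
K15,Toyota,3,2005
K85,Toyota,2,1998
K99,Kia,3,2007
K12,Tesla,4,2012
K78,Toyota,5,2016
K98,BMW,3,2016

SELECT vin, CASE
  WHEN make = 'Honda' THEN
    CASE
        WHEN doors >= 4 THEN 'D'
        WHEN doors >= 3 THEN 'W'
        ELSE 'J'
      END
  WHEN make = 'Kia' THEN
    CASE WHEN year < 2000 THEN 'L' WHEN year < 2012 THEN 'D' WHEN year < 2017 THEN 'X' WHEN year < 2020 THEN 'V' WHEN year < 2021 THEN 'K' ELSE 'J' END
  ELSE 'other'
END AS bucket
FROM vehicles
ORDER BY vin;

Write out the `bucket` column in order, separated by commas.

vin=K12: make='Tesla' → outer ELSE → other
vin=K15: make='Toyota' → outer ELSE → other
vin=K21: make='Tesla' → outer ELSE → other
vin=K34: make='BMW' → outer ELSE → other
vin=K48: make='Tesla' → outer ELSE → other
vin=K62: make='Honda' → inner[doors >= 4] → D
vin=K67: make='Honda' → inner[ELSE] → J
vin=K75: make='Toyota' → outer ELSE → other
vin=K78: make='Toyota' → outer ELSE → other
vin=K85: make='Toyota' → outer ELSE → other
vin=K86: make='Kia' → inner[year < 2012] → D
vin=K98: make='BMW' → outer ELSE → other
vin=K99: make='Kia' → inner[year < 2012] → D

other, other, other, other, other, D, J, other, other, other, D, other, D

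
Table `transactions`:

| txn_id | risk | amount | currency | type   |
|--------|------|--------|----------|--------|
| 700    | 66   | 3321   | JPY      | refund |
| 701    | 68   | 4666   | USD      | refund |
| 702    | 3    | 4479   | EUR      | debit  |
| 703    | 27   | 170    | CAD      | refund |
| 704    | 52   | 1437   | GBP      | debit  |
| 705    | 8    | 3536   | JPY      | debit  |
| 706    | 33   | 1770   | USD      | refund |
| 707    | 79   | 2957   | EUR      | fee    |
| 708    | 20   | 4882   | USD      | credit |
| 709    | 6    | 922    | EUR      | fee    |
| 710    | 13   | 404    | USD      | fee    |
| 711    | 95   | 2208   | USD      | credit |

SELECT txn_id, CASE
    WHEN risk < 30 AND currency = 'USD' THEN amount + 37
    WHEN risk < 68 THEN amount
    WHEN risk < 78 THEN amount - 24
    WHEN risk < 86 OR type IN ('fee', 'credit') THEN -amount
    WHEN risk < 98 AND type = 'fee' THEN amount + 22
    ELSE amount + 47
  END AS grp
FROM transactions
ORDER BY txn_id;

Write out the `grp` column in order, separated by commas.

3321, 4642, 4479, 170, 1437, 3536, 1770, -2957, 4919, 922, 441, -2208

txn_id=700: risk < 68 → 3321
txn_id=701: risk < 78 → 4642
txn_id=702: risk < 68 → 4479
txn_id=703: risk < 68 → 170
txn_id=704: risk < 68 → 1437
txn_id=705: risk < 68 → 3536
txn_id=706: risk < 68 → 1770
txn_id=707: risk < 86 OR type IN ('fee', 'credit') → -2957
txn_id=708: risk < 30 AND currency = 'USD' → 4919
txn_id=709: risk < 68 → 922
txn_id=710: risk < 30 AND currency = 'USD' → 441
txn_id=711: risk < 86 OR type IN ('fee', 'credit') → -2208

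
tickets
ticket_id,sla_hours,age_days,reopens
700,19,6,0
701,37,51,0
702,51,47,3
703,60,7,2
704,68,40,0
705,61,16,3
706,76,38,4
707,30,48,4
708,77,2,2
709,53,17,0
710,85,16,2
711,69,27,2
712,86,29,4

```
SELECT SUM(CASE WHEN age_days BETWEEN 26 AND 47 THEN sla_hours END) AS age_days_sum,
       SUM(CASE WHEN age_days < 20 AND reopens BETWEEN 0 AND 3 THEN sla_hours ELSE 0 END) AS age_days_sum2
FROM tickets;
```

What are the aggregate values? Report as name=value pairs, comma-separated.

age_days_sum=350, age_days_sum2=355

[age_days_sum: age_days BETWEEN 26 AND 47]
ticket_id=700: ✗
ticket_id=701: ✗
ticket_id=702: ✓ → 51
ticket_id=703: ✗
ticket_id=704: ✓ → 68
ticket_id=705: ✗
ticket_id=706: ✓ → 76
ticket_id=707: ✗
ticket_id=708: ✗
ticket_id=709: ✗
ticket_id=710: ✗
ticket_id=711: ✓ → 69
ticket_id=712: ✓ → 86
age_days_sum = 51 + 68 + 76 + 69 + 86 = 350
—
[age_days_sum2: age_days < 20 AND reopens BETWEEN 0 AND 3]
ticket_id=700: ✓ → 19
ticket_id=701: ✗
ticket_id=702: ✗
ticket_id=703: ✓ → 60
ticket_id=704: ✗
ticket_id=705: ✓ → 61
ticket_id=706: ✗
ticket_id=707: ✗
ticket_id=708: ✓ → 77
ticket_id=709: ✓ → 53
ticket_id=710: ✓ → 85
ticket_id=711: ✗
ticket_id=712: ✗
age_days_sum2 = 19 + 60 + 61 + 77 + 53 + 85 = 355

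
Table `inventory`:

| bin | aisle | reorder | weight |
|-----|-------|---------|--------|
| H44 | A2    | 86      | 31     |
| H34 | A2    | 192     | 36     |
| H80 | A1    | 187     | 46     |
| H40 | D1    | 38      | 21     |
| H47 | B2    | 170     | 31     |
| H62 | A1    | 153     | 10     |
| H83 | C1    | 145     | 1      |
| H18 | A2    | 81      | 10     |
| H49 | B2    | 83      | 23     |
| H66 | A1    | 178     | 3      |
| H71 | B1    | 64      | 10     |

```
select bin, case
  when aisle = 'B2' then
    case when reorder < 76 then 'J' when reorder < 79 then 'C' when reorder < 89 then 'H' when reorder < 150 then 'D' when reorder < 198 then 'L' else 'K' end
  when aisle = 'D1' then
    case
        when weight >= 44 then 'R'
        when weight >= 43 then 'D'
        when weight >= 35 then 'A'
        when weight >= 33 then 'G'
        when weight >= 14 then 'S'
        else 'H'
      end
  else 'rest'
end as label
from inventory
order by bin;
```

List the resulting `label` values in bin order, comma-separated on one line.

rest, rest, S, rest, L, H, rest, rest, rest, rest, rest

bin=H18: aisle='A2' → outer ELSE → rest
bin=H34: aisle='A2' → outer ELSE → rest
bin=H40: aisle='D1' → inner[weight >= 14] → S
bin=H44: aisle='A2' → outer ELSE → rest
bin=H47: aisle='B2' → inner[reorder < 198] → L
bin=H49: aisle='B2' → inner[reorder < 89] → H
bin=H62: aisle='A1' → outer ELSE → rest
bin=H66: aisle='A1' → outer ELSE → rest
bin=H71: aisle='B1' → outer ELSE → rest
bin=H80: aisle='A1' → outer ELSE → rest
bin=H83: aisle='C1' → outer ELSE → rest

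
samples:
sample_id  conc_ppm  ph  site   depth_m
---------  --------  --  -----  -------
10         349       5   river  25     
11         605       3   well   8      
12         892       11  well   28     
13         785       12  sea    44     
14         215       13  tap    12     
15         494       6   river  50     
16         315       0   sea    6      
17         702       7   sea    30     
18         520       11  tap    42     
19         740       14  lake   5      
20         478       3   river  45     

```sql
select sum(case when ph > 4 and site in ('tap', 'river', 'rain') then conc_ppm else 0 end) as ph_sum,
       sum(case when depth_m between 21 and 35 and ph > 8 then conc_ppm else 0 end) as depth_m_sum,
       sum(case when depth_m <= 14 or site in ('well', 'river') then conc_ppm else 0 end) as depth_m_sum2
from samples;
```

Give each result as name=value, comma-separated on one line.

ph_sum=1578, depth_m_sum=892, depth_m_sum2=4088

[ph_sum: ph > 4 and site in ('tap', 'river', 'rain')]
sample_id=10: ✓ → 349
sample_id=11: ✗
sample_id=12: ✗
sample_id=13: ✗
sample_id=14: ✓ → 215
sample_id=15: ✓ → 494
sample_id=16: ✗
sample_id=17: ✗
sample_id=18: ✓ → 520
sample_id=19: ✗
sample_id=20: ✗
ph_sum = 349 + 215 + 494 + 520 = 1578
—
[depth_m_sum: depth_m between 21 and 35 and ph > 8]
sample_id=10: ✗
sample_id=11: ✗
sample_id=12: ✓ → 892
sample_id=13: ✗
sample_id=14: ✗
sample_id=15: ✗
sample_id=16: ✗
sample_id=17: ✗
sample_id=18: ✗
sample_id=19: ✗
sample_id=20: ✗
depth_m_sum = 892
—
[depth_m_sum2: depth_m <= 14 or site in ('well', 'river')]
sample_id=10: ✓ → 349
sample_id=11: ✓ → 605
sample_id=12: ✓ → 892
sample_id=13: ✗
sample_id=14: ✓ → 215
sample_id=15: ✓ → 494
sample_id=16: ✓ → 315
sample_id=17: ✗
sample_id=18: ✗
sample_id=19: ✓ → 740
sample_id=20: ✓ → 478
depth_m_sum2 = 349 + 605 + 892 + 215 + 494 + 315 + 740 + 478 = 4088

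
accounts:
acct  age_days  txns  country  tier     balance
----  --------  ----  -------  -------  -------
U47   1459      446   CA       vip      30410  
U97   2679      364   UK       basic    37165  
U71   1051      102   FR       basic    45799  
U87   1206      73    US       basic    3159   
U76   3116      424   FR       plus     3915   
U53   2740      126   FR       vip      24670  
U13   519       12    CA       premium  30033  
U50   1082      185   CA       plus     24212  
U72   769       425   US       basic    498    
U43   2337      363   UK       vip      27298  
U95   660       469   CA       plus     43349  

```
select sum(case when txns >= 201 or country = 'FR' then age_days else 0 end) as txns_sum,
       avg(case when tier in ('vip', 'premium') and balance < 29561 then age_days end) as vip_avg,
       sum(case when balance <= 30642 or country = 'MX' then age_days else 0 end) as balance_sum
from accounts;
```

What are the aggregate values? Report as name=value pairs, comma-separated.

[txns_sum: txns >= 201 or country = 'FR']
acct=U47: ✓ → 1459
acct=U97: ✓ → 2679
acct=U71: ✓ → 1051
acct=U87: ✗
acct=U76: ✓ → 3116
acct=U53: ✓ → 2740
acct=U13: ✗
acct=U50: ✗
acct=U72: ✓ → 769
acct=U43: ✓ → 2337
acct=U95: ✓ → 660
txns_sum = 1459 + 2679 + 1051 + 3116 + 2740 + 769 + 2337 + 660 = 14811
—
[vip_avg: tier in ('vip', 'premium') and balance < 29561]
acct=U47: ✗
acct=U97: ✗
acct=U71: ✗
acct=U87: ✗
acct=U76: ✗
acct=U53: ✓ → 2740
acct=U13: ✗
acct=U50: ✗
acct=U72: ✗
acct=U43: ✓ → 2337
acct=U95: ✗
vip_avg = (2740 + 2337) / 2 = 2538.5
—
[balance_sum: balance <= 30642 or country = 'MX']
acct=U47: ✓ → 1459
acct=U97: ✗
acct=U71: ✗
acct=U87: ✓ → 1206
acct=U76: ✓ → 3116
acct=U53: ✓ → 2740
acct=U13: ✓ → 519
acct=U50: ✓ → 1082
acct=U72: ✓ → 769
acct=U43: ✓ → 2337
acct=U95: ✗
balance_sum = 1459 + 1206 + 3116 + 2740 + 519 + 1082 + 769 + 2337 = 13228

txns_sum=14811, vip_avg=2538.5, balance_sum=13228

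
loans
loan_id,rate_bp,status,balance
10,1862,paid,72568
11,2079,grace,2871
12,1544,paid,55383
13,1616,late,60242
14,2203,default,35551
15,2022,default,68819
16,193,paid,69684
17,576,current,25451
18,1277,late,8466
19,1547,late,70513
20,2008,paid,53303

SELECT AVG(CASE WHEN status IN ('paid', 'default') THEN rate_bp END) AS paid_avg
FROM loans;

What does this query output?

loan_id=10: ✓ → 1862
loan_id=11: ✗
loan_id=12: ✓ → 1544
loan_id=13: ✗
loan_id=14: ✓ → 2203
loan_id=15: ✓ → 2022
loan_id=16: ✓ → 193
loan_id=17: ✗
loan_id=18: ✗
loan_id=19: ✗
loan_id=20: ✓ → 2008
paid_avg = (1862 + 1544 + 2203 + 2022 + 193 + 2008) / 6 = 1638.6666666667

1638.6666666667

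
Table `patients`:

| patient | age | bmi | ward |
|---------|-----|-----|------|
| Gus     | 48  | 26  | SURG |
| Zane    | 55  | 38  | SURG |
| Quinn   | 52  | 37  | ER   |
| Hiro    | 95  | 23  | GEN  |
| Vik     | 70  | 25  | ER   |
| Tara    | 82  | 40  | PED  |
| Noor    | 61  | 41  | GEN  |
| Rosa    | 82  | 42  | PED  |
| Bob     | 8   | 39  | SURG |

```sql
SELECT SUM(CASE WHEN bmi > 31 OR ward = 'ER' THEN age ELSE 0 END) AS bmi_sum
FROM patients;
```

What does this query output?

patient=Gus: ✗
patient=Zane: ✓ → 55
patient=Quinn: ✓ → 52
patient=Hiro: ✗
patient=Vik: ✓ → 70
patient=Tara: ✓ → 82
patient=Noor: ✓ → 61
patient=Rosa: ✓ → 82
patient=Bob: ✓ → 8
bmi_sum = 55 + 52 + 70 + 82 + 61 + 82 + 8 = 410

410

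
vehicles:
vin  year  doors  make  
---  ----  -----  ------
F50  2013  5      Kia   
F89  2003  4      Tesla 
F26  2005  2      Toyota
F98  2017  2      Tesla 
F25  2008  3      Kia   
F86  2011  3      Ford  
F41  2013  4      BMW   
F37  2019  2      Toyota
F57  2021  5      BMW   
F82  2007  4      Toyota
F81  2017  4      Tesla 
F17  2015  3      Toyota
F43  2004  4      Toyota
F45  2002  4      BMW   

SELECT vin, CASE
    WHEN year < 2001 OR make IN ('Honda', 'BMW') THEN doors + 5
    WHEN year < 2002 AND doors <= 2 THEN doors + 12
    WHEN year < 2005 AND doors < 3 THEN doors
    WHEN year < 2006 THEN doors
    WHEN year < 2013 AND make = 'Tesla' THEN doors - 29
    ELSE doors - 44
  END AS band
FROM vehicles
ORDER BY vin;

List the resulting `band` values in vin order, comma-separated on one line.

-41, -41, 2, -42, 9, 4, 9, -39, 10, -40, -40, -41, 4, -42

vin=F17: ELSE → -41
vin=F25: ELSE → -41
vin=F26: year < 2006 → 2
vin=F37: ELSE → -42
vin=F41: year < 2001 OR make IN ('Honda', 'BMW') → 9
vin=F43: year < 2006 → 4
vin=F45: year < 2001 OR make IN ('Honda', 'BMW') → 9
vin=F50: ELSE → -39
vin=F57: year < 2001 OR make IN ('Honda', 'BMW') → 10
vin=F81: ELSE → -40
vin=F82: ELSE → -40
vin=F86: ELSE → -41
vin=F89: year < 2006 → 4
vin=F98: ELSE → -42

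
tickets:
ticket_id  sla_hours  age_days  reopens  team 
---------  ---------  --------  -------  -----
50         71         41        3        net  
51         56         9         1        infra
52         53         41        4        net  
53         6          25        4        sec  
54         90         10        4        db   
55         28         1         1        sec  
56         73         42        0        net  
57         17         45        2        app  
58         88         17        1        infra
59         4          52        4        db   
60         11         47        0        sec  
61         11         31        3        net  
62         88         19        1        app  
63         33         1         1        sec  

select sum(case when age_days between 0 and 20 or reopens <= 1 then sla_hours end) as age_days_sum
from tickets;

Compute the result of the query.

ticket_id=50: ✗
ticket_id=51: ✓ → 56
ticket_id=52: ✗
ticket_id=53: ✗
ticket_id=54: ✓ → 90
ticket_id=55: ✓ → 28
ticket_id=56: ✓ → 73
ticket_id=57: ✗
ticket_id=58: ✓ → 88
ticket_id=59: ✗
ticket_id=60: ✓ → 11
ticket_id=61: ✗
ticket_id=62: ✓ → 88
ticket_id=63: ✓ → 33
age_days_sum = 56 + 90 + 28 + 73 + 88 + 11 + 88 + 33 = 467

467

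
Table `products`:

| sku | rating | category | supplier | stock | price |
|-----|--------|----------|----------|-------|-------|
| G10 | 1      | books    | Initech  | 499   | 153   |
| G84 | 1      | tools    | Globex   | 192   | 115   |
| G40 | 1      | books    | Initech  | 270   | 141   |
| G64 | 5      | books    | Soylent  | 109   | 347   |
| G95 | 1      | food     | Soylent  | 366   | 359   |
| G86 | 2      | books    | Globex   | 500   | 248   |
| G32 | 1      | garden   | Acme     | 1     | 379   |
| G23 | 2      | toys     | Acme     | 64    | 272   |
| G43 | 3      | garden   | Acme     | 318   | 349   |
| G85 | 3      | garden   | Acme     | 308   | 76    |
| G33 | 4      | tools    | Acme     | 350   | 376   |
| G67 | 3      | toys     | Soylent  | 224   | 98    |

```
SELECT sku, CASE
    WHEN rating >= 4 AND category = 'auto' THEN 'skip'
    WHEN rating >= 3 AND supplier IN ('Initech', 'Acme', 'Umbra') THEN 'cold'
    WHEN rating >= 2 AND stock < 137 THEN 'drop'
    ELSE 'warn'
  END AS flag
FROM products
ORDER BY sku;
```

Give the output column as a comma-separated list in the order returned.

sku=G10: ELSE → warn
sku=G23: rating >= 2 AND stock < 137 → drop
sku=G32: ELSE → warn
sku=G33: rating >= 3 AND supplier IN ('Initech', 'Acme', 'Umbra') → cold
sku=G40: ELSE → warn
sku=G43: rating >= 3 AND supplier IN ('Initech', 'Acme', 'Umbra') → cold
sku=G64: rating >= 2 AND stock < 137 → drop
sku=G67: ELSE → warn
sku=G84: ELSE → warn
sku=G85: rating >= 3 AND supplier IN ('Initech', 'Acme', 'Umbra') → cold
sku=G86: ELSE → warn
sku=G95: ELSE → warn

warn, drop, warn, cold, warn, cold, drop, warn, warn, cold, warn, warn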